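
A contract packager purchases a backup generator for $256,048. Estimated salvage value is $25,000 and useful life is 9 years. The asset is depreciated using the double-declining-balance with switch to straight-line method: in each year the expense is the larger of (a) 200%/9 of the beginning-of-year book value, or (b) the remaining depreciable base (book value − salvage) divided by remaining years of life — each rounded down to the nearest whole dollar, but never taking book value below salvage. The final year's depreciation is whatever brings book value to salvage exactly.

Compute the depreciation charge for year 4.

Depreciable base = $256,048 − $25,000 = $231,048.
Year 1: DB = ⌊$256,048 × 200%/9⌋ = $56,899; SL = ⌊$231,048/9⌋ = $25,672 → take DB $56,899. Book value $199,149.
Year 2: DB = ⌊$199,149 × 200%/9⌋ = $44,255; SL = ⌊$174,149/8⌋ = $21,768 → take DB $44,255. Book value $154,894.
Year 3: DB = ⌊$154,894 × 200%/9⌋ = $34,420; SL = ⌊$129,894/7⌋ = $18,556 → take DB $34,420. Book value $120,474.
Year 4: DB = ⌊$120,474 × 200%/9⌋ = $26,772; SL = ⌊$95,474/6⌋ = $15,912 → take DB $26,772. Book value $93,702.

$26,772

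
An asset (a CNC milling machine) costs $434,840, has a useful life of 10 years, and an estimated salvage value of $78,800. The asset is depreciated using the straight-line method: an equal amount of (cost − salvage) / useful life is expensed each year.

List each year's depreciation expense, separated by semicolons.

$35,604; $35,604; $35,604; $35,604; $35,604; $35,604; $35,604; $35,604; $35,604; $35,604

Depreciable base = $434,840 − $78,800 = $356,040.
Annual expense = $356,040 / 10 = $35,604.
End of year 1: book value $399,236.
End of year 2: book value $363,632.
End of year 3: book value $328,028.
End of year 4: book value $292,424.
End of year 5: book value $256,820.
End of year 6: book value $221,216.
End of year 7: book value $185,612.
End of year 8: book value $150,008.
End of year 9: book value $114,404.
End of year 10: book value $78,800.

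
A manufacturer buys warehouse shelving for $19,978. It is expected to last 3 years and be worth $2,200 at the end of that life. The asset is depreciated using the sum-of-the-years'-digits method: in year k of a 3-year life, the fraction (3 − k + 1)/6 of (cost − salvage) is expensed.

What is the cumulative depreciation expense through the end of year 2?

Depreciable base = $19,978 − $2,200 = $17,778.
Sum of the years' digits = 3+2+1 = 6.
Year 1: $17,778 × 3/6 = $8,889. Book value $11,089.
Year 2: $17,778 × 2/6 = $5,926. Book value $5,163.
Accumulated through year 2 = $19,978 − $5,163 = $14,815.

$14,815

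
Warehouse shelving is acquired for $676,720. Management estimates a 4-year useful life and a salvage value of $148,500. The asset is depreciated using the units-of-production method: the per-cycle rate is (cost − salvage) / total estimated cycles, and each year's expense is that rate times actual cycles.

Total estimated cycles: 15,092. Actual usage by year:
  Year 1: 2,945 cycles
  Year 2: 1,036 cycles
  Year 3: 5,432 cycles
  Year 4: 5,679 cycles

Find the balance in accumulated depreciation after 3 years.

Depreciable base = $676,720 − $148,500 = $528,220.
Rate = $528,220 / 15,092 cycles = $35 per cycle.
Year 1: 2,945 × $35 = $103,075. Book value $573,645.
Year 2: 1,036 × $35 = $36,260. Book value $537,385.
Year 3: 5,432 × $35 = $190,120. Book value $347,265.
Accumulated through year 3 = $676,720 − $347,265 = $329,455.

$329,455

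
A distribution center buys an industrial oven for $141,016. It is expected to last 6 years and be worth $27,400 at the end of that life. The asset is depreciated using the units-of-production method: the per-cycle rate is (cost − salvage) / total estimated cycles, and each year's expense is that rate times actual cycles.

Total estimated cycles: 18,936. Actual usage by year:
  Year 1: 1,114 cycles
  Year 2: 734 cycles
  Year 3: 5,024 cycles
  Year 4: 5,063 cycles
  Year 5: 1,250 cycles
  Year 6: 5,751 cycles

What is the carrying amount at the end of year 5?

Depreciable base = $141,016 − $27,400 = $113,616.
Rate = $113,616 / 18,936 cycles = $6 per cycle.
Year 1: 1,114 × $6 = $6,684. Book value $134,332.
Year 2: 734 × $6 = $4,404. Book value $129,928.
Year 3: 5,024 × $6 = $30,144. Book value $99,784.
Year 4: 5,063 × $6 = $30,378. Book value $69,406.
Year 5: 1,250 × $6 = $7,500. Book value $61,906.

$61,906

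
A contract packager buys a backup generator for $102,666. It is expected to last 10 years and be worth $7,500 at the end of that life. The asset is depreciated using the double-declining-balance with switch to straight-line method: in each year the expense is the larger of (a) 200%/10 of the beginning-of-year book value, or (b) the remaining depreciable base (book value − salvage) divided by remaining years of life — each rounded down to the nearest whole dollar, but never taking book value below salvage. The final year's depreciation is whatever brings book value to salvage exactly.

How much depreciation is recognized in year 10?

Depreciable base = $102,666 − $7,500 = $95,166.
Year 1: DB = ⌊$102,666 × 200%/10⌋ = $20,533; SL = ⌊$95,166/10⌋ = $9,516 → take DB $20,533. Book value $82,133.
Year 2: DB = ⌊$82,133 × 200%/10⌋ = $16,426; SL = ⌊$74,633/9⌋ = $8,292 → take DB $16,426. Book value $65,707.
Year 3: DB = ⌊$65,707 × 200%/10⌋ = $13,141; SL = ⌊$58,207/8⌋ = $7,275 → take DB $13,141. Book value $52,566.
Year 4: DB = ⌊$52,566 × 200%/10⌋ = $10,513; SL = ⌊$45,066/7⌋ = $6,438 → take DB $10,513. Book value $42,053.
Year 5: DB = ⌊$42,053 × 200%/10⌋ = $8,410; SL = ⌊$34,553/6⌋ = $5,758 → take DB $8,410. Book value $33,643.
Year 6: DB = ⌊$33,643 × 200%/10⌋ = $6,728; SL = ⌊$26,143/5⌋ = $5,228 → take DB $6,728. Book value $26,915.
Year 7: DB = ⌊$26,915 × 200%/10⌋ = $5,383; SL = ⌊$19,415/4⌋ = $4,853 → take DB $5,383. Book value $21,532.
Year 8: DB = ⌊$21,532 × 200%/10⌋ = $4,306; SL = ⌊$14,032/3⌋ = $4,677 → take SL $4,677. Book value $16,855.
Year 9: DB = ⌊$16,855 × 200%/10⌋ = $3,371; SL = ⌊$9,355/2⌋ = $4,677 → take SL $4,677. Book value $12,178.
Year 10 (final): $12,178 − $7,500 = $4,678. Book value $7,500.

$4,678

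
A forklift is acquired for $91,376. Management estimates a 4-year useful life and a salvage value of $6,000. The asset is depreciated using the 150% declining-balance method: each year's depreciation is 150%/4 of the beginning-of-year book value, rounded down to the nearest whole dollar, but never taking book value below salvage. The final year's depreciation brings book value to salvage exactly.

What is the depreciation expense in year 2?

Depreciable base = $91,376 − $6,000 = $85,376.
Year 1: ⌊$91,376 × 150%/4⌋ = $34,266. Book value $57,110.
Year 2: ⌊$57,110 × 150%/4⌋ = $21,416. Book value $35,694.

$21,416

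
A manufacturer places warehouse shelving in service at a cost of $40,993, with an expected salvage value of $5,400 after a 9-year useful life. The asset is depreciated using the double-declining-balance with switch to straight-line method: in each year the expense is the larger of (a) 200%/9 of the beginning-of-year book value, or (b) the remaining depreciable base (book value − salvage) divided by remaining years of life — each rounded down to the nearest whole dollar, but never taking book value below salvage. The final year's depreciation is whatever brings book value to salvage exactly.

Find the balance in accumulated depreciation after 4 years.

Depreciable base = $40,993 − $5,400 = $35,593.
Year 1: DB = ⌊$40,993 × 200%/9⌋ = $9,109; SL = ⌊$35,593/9⌋ = $3,954 → take DB $9,109. Book value $31,884.
Year 2: DB = ⌊$31,884 × 200%/9⌋ = $7,085; SL = ⌊$26,484/8⌋ = $3,310 → take DB $7,085. Book value $24,799.
Year 3: DB = ⌊$24,799 × 200%/9⌋ = $5,510; SL = ⌊$19,399/7⌋ = $2,771 → take DB $5,510. Book value $19,289.
Year 4: DB = ⌊$19,289 × 200%/9⌋ = $4,286; SL = ⌊$13,889/6⌋ = $2,314 → take DB $4,286. Book value $15,003.
Accumulated through year 4 = $40,993 − $15,003 = $25,990.

$25,990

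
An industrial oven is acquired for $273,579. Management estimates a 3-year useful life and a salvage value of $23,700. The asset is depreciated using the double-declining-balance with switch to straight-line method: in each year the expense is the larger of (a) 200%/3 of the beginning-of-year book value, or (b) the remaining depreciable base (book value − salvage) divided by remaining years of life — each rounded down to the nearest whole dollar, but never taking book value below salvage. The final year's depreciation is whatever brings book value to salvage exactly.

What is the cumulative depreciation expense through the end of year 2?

Depreciable base = $273,579 − $23,700 = $249,879.
Year 1: DB = ⌊$273,579 × 200%/3⌋ = $182,386; SL = ⌊$249,879/3⌋ = $83,293 → take DB $182,386. Book value $91,193.
Year 2: DB = ⌊$91,193 × 200%/3⌋ = $60,795; SL = ⌊$67,493/2⌋ = $33,746 → take DB $60,795. Book value $30,398.
Accumulated through year 2 = $273,579 − $30,398 = $243,181.

$243,181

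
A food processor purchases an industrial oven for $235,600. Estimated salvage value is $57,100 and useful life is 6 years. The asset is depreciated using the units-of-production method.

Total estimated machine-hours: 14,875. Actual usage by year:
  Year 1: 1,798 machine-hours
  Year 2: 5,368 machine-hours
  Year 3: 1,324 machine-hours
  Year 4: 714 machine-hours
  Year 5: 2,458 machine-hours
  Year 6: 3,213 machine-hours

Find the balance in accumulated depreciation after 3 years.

$101,880

Depreciable base = $235,600 − $57,100 = $178,500.
Rate = $178,500 / 14,875 machine-hours = $12 per machine-hour.
Year 1: 1,798 × $12 = $21,576. Book value $214,024.
Year 2: 5,368 × $12 = $64,416. Book value $149,608.
Year 3: 1,324 × $12 = $15,888. Book value $133,720.
Accumulated through year 3 = $235,600 − $133,720 = $101,880.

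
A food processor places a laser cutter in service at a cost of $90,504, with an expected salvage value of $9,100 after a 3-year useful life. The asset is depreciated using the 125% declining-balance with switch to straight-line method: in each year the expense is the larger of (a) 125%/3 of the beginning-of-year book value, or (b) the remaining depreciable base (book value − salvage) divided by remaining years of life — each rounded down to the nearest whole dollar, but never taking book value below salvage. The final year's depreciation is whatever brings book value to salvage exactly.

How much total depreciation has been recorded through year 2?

Depreciable base = $90,504 − $9,100 = $81,404.
Year 1: DB = ⌊$90,504 × 125%/3⌋ = $37,710; SL = ⌊$81,404/3⌋ = $27,134 → take DB $37,710. Book value $52,794.
Year 2: DB = ⌊$52,794 × 125%/3⌋ = $21,997; SL = ⌊$43,694/2⌋ = $21,847 → take DB $21,997. Book value $30,797.
Accumulated through year 2 = $90,504 − $30,797 = $59,707.

$59,707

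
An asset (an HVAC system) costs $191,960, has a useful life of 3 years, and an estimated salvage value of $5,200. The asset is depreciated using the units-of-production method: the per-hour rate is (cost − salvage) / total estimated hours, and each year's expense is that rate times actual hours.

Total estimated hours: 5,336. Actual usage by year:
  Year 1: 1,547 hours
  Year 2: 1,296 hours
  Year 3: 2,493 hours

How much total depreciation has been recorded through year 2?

Depreciable base = $191,960 − $5,200 = $186,760.
Rate = $186,760 / 5,336 hours = $35 per hour.
Year 1: 1,547 × $35 = $54,145. Book value $137,815.
Year 2: 1,296 × $35 = $45,360. Book value $92,455.
Accumulated through year 2 = $191,960 − $92,455 = $99,505.

$99,505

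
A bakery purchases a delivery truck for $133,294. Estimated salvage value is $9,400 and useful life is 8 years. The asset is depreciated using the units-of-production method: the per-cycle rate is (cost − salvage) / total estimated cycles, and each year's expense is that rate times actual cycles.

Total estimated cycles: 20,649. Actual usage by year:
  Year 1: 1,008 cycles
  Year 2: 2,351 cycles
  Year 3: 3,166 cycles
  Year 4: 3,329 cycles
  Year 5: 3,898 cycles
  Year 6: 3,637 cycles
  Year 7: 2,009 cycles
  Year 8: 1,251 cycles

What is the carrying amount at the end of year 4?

$74,170

Depreciable base = $133,294 − $9,400 = $123,894.
Rate = $123,894 / 20,649 cycles = $6 per cycle.
Year 1: 1,008 × $6 = $6,048. Book value $127,246.
Year 2: 2,351 × $6 = $14,106. Book value $113,140.
Year 3: 3,166 × $6 = $18,996. Book value $94,144.
Year 4: 3,329 × $6 = $19,974. Book value $74,170.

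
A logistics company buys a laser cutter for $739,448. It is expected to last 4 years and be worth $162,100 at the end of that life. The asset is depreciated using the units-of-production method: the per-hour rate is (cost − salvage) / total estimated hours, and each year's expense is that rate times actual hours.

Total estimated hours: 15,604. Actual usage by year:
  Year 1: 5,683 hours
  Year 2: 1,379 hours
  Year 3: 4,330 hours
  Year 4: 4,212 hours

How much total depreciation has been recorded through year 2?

$261,294

Depreciable base = $739,448 − $162,100 = $577,348.
Rate = $577,348 / 15,604 hours = $37 per hour.
Year 1: 5,683 × $37 = $210,271. Book value $529,177.
Year 2: 1,379 × $37 = $51,023. Book value $478,154.
Accumulated through year 2 = $739,448 − $478,154 = $261,294.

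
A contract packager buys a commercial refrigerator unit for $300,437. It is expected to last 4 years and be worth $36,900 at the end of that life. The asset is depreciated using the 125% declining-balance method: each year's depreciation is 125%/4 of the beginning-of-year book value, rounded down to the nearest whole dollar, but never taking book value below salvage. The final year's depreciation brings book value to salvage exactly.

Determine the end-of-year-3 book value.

Depreciable base = $300,437 − $36,900 = $263,537.
Year 1: ⌊$300,437 × 125%/4⌋ = $93,886. Book value $206,551.
Year 2: ⌊$206,551 × 125%/4⌋ = $64,547. Book value $142,004.
Year 3: ⌊$142,004 × 125%/4⌋ = $44,376. Book value $97,628.

$97,628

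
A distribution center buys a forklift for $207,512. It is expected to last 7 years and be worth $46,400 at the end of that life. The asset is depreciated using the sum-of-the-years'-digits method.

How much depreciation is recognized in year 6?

$11,508

Depreciable base = $207,512 − $46,400 = $161,112.
Sum of the years' digits = 7+6+5+4+3+2+1 = 28.
Year 1: $161,112 × 7/28 = $40,278. Book value $167,234.
Year 2: $161,112 × 6/28 = $34,524. Book value $132,710.
Year 3: $161,112 × 5/28 = $28,770. Book value $103,940.
Year 4: $161,112 × 4/28 = $23,016. Book value $80,924.
Year 5: $161,112 × 3/28 = $17,262. Book value $63,662.
Year 6: $161,112 × 2/28 = $11,508. Book value $52,154.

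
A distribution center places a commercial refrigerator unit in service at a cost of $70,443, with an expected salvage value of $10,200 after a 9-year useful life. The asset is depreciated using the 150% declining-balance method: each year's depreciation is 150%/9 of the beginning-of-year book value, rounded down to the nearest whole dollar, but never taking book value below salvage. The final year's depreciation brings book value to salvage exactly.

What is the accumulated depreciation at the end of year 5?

$42,132

Depreciable base = $70,443 − $10,200 = $60,243.
Year 1: ⌊$70,443 × 150%/9⌋ = $11,740. Book value $58,703.
Year 2: ⌊$58,703 × 150%/9⌋ = $9,783. Book value $48,920.
Year 3: ⌊$48,920 × 150%/9⌋ = $8,153. Book value $40,767.
Year 4: ⌊$40,767 × 150%/9⌋ = $6,794. Book value $33,973.
Year 5: ⌊$33,973 × 150%/9⌋ = $5,662. Book value $28,311.
Accumulated through year 5 = $70,443 − $28,311 = $42,132.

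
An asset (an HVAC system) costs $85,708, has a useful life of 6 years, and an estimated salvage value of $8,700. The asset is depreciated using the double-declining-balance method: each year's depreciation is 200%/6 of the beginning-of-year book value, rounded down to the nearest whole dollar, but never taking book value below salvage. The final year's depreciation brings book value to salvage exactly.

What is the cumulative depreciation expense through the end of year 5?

Depreciable base = $85,708 − $8,700 = $77,008.
Year 1: ⌊$85,708 × 200%/6⌋ = $28,569. Book value $57,139.
Year 2: ⌊$57,139 × 200%/6⌋ = $19,046. Book value $38,093.
Year 3: ⌊$38,093 × 200%/6⌋ = $12,697. Book value $25,396.
Year 4: ⌊$25,396 × 200%/6⌋ = $8,465. Book value $16,931.
Year 5: ⌊$16,931 × 200%/6⌋ = $5,643. Book value $11,288.
Accumulated through year 5 = $85,708 − $11,288 = $74,420.

$74,420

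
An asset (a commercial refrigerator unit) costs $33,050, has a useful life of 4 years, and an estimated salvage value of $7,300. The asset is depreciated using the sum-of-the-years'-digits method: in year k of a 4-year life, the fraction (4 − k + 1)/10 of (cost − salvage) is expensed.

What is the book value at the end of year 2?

Depreciable base = $33,050 − $7,300 = $25,750.
Sum of the years' digits = 4+3+2+1 = 10.
Year 1: $25,750 × 4/10 = $10,300. Book value $22,750.
Year 2: $25,750 × 3/10 = $7,725. Book value $15,025.

$15,025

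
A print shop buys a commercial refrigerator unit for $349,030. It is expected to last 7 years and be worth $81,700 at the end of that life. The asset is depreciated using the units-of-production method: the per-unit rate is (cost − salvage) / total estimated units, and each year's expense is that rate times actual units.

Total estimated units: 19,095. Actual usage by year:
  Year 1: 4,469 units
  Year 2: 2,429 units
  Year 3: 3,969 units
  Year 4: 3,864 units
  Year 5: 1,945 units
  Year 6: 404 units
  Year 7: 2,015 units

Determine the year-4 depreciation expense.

Depreciable base = $349,030 − $81,700 = $267,330.
Rate = $267,330 / 19,095 units = $14 per unit.
Year 1: 4,469 × $14 = $62,566. Book value $286,464.
Year 2: 2,429 × $14 = $34,006. Book value $252,458.
Year 3: 3,969 × $14 = $55,566. Book value $196,892.
Year 4: 3,864 × $14 = $54,096. Book value $142,796.

$54,096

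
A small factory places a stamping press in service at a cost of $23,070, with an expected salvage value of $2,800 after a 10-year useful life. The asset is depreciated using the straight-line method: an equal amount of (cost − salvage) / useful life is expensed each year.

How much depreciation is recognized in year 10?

$2,027

Depreciable base = $23,070 − $2,800 = $20,270.
Annual expense = $20,270 / 10 = $2,027.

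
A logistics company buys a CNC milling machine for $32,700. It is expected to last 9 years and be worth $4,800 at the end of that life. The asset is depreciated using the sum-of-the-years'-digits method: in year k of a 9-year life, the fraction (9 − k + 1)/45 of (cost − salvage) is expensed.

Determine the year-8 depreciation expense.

$1,240

Depreciable base = $32,700 − $4,800 = $27,900.
Sum of the years' digits = 9+8+7+6+5+4+3+2+1 = 45.
Year 1: $27,900 × 9/45 = $5,580. Book value $27,120.
Year 2: $27,900 × 8/45 = $4,960. Book value $22,160.
Year 3: $27,900 × 7/45 = $4,340. Book value $17,820.
Year 4: $27,900 × 6/45 = $3,720. Book value $14,100.
Year 5: $27,900 × 5/45 = $3,100. Book value $11,000.
Year 6: $27,900 × 4/45 = $2,480. Book value $8,520.
Year 7: $27,900 × 3/45 = $1,860. Book value $6,660.
Year 8: $27,900 × 2/45 = $1,240. Book value $5,420.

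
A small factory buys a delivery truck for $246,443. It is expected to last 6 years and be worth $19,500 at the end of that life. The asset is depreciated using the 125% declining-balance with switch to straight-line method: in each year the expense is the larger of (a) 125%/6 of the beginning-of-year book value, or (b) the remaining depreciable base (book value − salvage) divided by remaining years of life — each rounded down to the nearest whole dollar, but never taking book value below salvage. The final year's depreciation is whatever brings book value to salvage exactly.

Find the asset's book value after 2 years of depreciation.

Depreciable base = $246,443 − $19,500 = $226,943.
Year 1: DB = ⌊$246,443 × 125%/6⌋ = $51,342; SL = ⌊$226,943/6⌋ = $37,823 → take DB $51,342. Book value $195,101.
Year 2: DB = ⌊$195,101 × 125%/6⌋ = $40,646; SL = ⌊$175,601/5⌋ = $35,120 → take DB $40,646. Book value $154,455.

$154,455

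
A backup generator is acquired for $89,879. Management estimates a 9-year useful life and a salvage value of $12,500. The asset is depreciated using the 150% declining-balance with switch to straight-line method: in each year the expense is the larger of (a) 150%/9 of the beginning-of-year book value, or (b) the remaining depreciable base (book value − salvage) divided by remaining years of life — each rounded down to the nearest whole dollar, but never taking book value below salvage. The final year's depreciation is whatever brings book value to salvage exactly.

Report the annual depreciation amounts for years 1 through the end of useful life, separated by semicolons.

$14,979; $12,483; $10,402; $8,669; $7,224; $6,020; $5,867; $5,867; $5,868

Depreciable base = $89,879 − $12,500 = $77,379.
Year 1: DB = ⌊$89,879 × 150%/9⌋ = $14,979; SL = ⌊$77,379/9⌋ = $8,597 → take DB $14,979. Book value $74,900.
Year 2: DB = ⌊$74,900 × 150%/9⌋ = $12,483; SL = ⌊$62,400/8⌋ = $7,800 → take DB $12,483. Book value $62,417.
Year 3: DB = ⌊$62,417 × 150%/9⌋ = $10,402; SL = ⌊$49,917/7⌋ = $7,131 → take DB $10,402. Book value $52,015.
Year 4: DB = ⌊$52,015 × 150%/9⌋ = $8,669; SL = ⌊$39,515/6⌋ = $6,585 → take DB $8,669. Book value $43,346.
Year 5: DB = ⌊$43,346 × 150%/9⌋ = $7,224; SL = ⌊$30,846/5⌋ = $6,169 → take DB $7,224. Book value $36,122.
Year 6: DB = ⌊$36,122 × 150%/9⌋ = $6,020; SL = ⌊$23,622/4⌋ = $5,905 → take DB $6,020. Book value $30,102.
Year 7: DB = ⌊$30,102 × 150%/9⌋ = $5,017; SL = ⌊$17,602/3⌋ = $5,867 → take SL $5,867. Book value $24,235.
Year 8: DB = ⌊$24,235 × 150%/9⌋ = $4,039; SL = ⌊$11,735/2⌋ = $5,867 → take SL $5,867. Book value $18,368.
Year 9 (final): $18,368 − $12,500 = $5,868. Book value $12,500.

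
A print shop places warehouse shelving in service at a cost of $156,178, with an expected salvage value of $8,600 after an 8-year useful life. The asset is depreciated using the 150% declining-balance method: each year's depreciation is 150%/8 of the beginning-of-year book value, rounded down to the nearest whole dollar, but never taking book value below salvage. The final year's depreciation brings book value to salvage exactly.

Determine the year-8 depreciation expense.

Depreciable base = $156,178 − $8,600 = $147,578.
Year 1: ⌊$156,178 × 150%/8⌋ = $29,283. Book value $126,895.
Year 2: ⌊$126,895 × 150%/8⌋ = $23,792. Book value $103,103.
Year 3: ⌊$103,103 × 150%/8⌋ = $19,331. Book value $83,772.
Year 4: ⌊$83,772 × 150%/8⌋ = $15,707. Book value $68,065.
Year 5: ⌊$68,065 × 150%/8⌋ = $12,762. Book value $55,303.
Year 6: ⌊$55,303 × 150%/8⌋ = $10,369. Book value $44,934.
Year 7: ⌊$44,934 × 150%/8⌋ = $8,425. Book value $36,509.
Year 8 (final): $36,509 − $8,600 = $27,909. Book value $8,600.

$27,909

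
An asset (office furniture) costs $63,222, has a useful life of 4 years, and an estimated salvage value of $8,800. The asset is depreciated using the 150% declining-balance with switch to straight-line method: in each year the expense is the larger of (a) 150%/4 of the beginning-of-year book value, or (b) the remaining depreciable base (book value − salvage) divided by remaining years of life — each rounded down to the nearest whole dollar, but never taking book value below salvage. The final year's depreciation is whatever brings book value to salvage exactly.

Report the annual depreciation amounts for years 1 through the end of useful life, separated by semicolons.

Depreciable base = $63,222 − $8,800 = $54,422.
Year 1: DB = ⌊$63,222 × 150%/4⌋ = $23,708; SL = ⌊$54,422/4⌋ = $13,605 → take DB $23,708. Book value $39,514.
Year 2: DB = ⌊$39,514 × 150%/4⌋ = $14,817; SL = ⌊$30,714/3⌋ = $10,238 → take DB $14,817. Book value $24,697.
Year 3: DB = ⌊$24,697 × 150%/4⌋ = $9,261; SL = ⌊$15,897/2⌋ = $7,948 → take DB $9,261. Book value $15,436.
Year 4 (final): $15,436 − $8,800 = $6,636. Book value $8,800.

$23,708; $14,817; $9,261; $6,636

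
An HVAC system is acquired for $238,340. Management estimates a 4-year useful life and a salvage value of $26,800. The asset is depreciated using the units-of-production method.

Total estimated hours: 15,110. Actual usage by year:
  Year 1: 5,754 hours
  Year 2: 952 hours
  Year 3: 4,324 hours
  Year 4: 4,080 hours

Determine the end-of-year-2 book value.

$144,456

Depreciable base = $238,340 − $26,800 = $211,540.
Rate = $211,540 / 15,110 hours = $14 per hour.
Year 1: 5,754 × $14 = $80,556. Book value $157,784.
Year 2: 952 × $14 = $13,328. Book value $144,456.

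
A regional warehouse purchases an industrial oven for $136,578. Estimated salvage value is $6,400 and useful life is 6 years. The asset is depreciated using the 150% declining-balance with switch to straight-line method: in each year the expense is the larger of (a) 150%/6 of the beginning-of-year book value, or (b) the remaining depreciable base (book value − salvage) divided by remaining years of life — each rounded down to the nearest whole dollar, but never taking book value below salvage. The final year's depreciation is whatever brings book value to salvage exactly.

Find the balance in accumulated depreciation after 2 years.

Depreciable base = $136,578 − $6,400 = $130,178.
Year 1: DB = ⌊$136,578 × 150%/6⌋ = $34,144; SL = ⌊$130,178/6⌋ = $21,696 → take DB $34,144. Book value $102,434.
Year 2: DB = ⌊$102,434 × 150%/6⌋ = $25,608; SL = ⌊$96,034/5⌋ = $19,206 → take DB $25,608. Book value $76,826.
Accumulated through year 2 = $136,578 − $76,826 = $59,752.

$59,752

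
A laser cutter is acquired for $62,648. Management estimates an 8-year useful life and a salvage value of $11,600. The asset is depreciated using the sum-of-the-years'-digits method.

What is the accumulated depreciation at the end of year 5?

Depreciable base = $62,648 − $11,600 = $51,048.
Sum of the years' digits = 8+7+6+5+4+3+2+1 = 36.
Year 1: $51,048 × 8/36 = $11,344. Book value $51,304.
Year 2: $51,048 × 7/36 = $9,926. Book value $41,378.
Year 3: $51,048 × 6/36 = $8,508. Book value $32,870.
Year 4: $51,048 × 5/36 = $7,090. Book value $25,780.
Year 5: $51,048 × 4/36 = $5,672. Book value $20,108.
Accumulated through year 5 = $62,648 − $20,108 = $42,540.

$42,540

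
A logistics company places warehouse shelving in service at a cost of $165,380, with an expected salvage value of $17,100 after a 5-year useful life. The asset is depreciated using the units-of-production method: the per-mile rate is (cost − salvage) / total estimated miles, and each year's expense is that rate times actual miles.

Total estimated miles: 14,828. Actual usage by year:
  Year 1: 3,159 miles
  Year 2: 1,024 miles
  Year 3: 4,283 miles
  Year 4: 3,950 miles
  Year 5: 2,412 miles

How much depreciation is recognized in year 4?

Depreciable base = $165,380 − $17,100 = $148,280.
Rate = $148,280 / 14,828 miles = $10 per mile.
Year 1: 3,159 × $10 = $31,590. Book value $133,790.
Year 2: 1,024 × $10 = $10,240. Book value $123,550.
Year 3: 4,283 × $10 = $42,830. Book value $80,720.
Year 4: 3,950 × $10 = $39,500. Book value $41,220.

$39,500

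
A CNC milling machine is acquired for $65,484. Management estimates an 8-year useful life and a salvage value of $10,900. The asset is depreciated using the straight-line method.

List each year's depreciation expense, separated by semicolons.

Depreciable base = $65,484 − $10,900 = $54,584.
Annual expense = $54,584 / 8 = $6,823.
End of year 1: book value $58,661.
End of year 2: book value $51,838.
End of year 3: book value $45,015.
End of year 4: book value $38,192.
End of year 5: book value $31,369.
End of year 6: book value $24,546.
End of year 7: book value $17,723.
End of year 8: book value $10,900.

$6,823; $6,823; $6,823; $6,823; $6,823; $6,823; $6,823; $6,823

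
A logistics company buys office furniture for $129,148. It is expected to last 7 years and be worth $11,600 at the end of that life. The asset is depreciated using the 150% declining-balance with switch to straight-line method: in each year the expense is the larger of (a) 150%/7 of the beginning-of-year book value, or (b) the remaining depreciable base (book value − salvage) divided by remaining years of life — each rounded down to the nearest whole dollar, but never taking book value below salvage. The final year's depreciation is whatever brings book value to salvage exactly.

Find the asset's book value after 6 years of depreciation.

Depreciable base = $129,148 − $11,600 = $117,548.
Year 1: DB = ⌊$129,148 × 150%/7⌋ = $27,674; SL = ⌊$117,548/7⌋ = $16,792 → take DB $27,674. Book value $101,474.
Year 2: DB = ⌊$101,474 × 150%/7⌋ = $21,744; SL = ⌊$89,874/6⌋ = $14,979 → take DB $21,744. Book value $79,730.
Year 3: DB = ⌊$79,730 × 150%/7⌋ = $17,085; SL = ⌊$68,130/5⌋ = $13,626 → take DB $17,085. Book value $62,645.
Year 4: DB = ⌊$62,645 × 150%/7⌋ = $13,423; SL = ⌊$51,045/4⌋ = $12,761 → take DB $13,423. Book value $49,222.
Year 5: DB = ⌊$49,222 × 150%/7⌋ = $10,547; SL = ⌊$37,622/3⌋ = $12,540 → take SL $12,540. Book value $36,682.
Year 6: DB = ⌊$36,682 × 150%/7⌋ = $7,860; SL = ⌊$25,082/2⌋ = $12,541 → take SL $12,541. Book value $24,141.

$24,141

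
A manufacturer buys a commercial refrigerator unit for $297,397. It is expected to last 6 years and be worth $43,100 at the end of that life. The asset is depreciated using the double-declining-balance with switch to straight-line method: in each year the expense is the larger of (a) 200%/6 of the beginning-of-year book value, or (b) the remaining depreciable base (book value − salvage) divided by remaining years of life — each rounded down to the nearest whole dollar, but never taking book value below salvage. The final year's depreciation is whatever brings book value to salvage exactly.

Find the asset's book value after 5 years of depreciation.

$43,100

Depreciable base = $297,397 − $43,100 = $254,297.
Year 1: DB = ⌊$297,397 × 200%/6⌋ = $99,132; SL = ⌊$254,297/6⌋ = $42,382 → take DB $99,132. Book value $198,265.
Year 2: DB = ⌊$198,265 × 200%/6⌋ = $66,088; SL = ⌊$155,165/5⌋ = $31,033 → take DB $66,088. Book value $132,177.
Year 3: DB = ⌊$132,177 × 200%/6⌋ = $44,059; SL = ⌊$89,077/4⌋ = $22,269 → take DB $44,059. Book value $88,118.
Year 4: DB = ⌊$88,118 × 200%/6⌋ = $29,372; SL = ⌊$45,018/3⌋ = $15,006 → take DB $29,372. Book value $58,746.
Year 5: DB = ⌊$58,746 × 200%/6⌋ = $19,582; SL = ⌊$15,646/2⌋ = $7,823 → take DB $19,582, capped at $15,646. Book value $43,100.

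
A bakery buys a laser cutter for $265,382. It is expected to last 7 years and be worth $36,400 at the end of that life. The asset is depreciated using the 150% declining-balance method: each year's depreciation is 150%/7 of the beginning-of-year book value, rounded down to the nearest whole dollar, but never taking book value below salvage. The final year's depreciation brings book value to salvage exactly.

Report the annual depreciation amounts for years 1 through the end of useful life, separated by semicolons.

$56,867; $44,681; $35,107; $27,584; $21,673; $17,029; $26,041

Depreciable base = $265,382 − $36,400 = $228,982.
Year 1: ⌊$265,382 × 150%/7⌋ = $56,867. Book value $208,515.
Year 2: ⌊$208,515 × 150%/7⌋ = $44,681. Book value $163,834.
Year 3: ⌊$163,834 × 150%/7⌋ = $35,107. Book value $128,727.
Year 4: ⌊$128,727 × 150%/7⌋ = $27,584. Book value $101,143.
Year 5: ⌊$101,143 × 150%/7⌋ = $21,673. Book value $79,470.
Year 6: ⌊$79,470 × 150%/7⌋ = $17,029. Book value $62,441.
Year 7 (final): $62,441 − $36,400 = $26,041. Book value $36,400.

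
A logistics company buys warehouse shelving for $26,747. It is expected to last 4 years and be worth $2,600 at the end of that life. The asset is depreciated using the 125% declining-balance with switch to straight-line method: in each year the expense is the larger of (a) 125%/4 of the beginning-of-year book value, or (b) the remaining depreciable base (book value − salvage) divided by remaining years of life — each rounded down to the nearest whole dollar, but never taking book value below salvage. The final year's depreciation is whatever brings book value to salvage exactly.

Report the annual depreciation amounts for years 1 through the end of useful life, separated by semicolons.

Depreciable base = $26,747 − $2,600 = $24,147.
Year 1: DB = ⌊$26,747 × 125%/4⌋ = $8,358; SL = ⌊$24,147/4⌋ = $6,036 → take DB $8,358. Book value $18,389.
Year 2: DB = ⌊$18,389 × 125%/4⌋ = $5,746; SL = ⌊$15,789/3⌋ = $5,263 → take DB $5,746. Book value $12,643.
Year 3: DB = ⌊$12,643 × 125%/4⌋ = $3,950; SL = ⌊$10,043/2⌋ = $5,021 → take SL $5,021. Book value $7,622.
Year 4 (final): $7,622 − $2,600 = $5,022. Book value $2,600.

$8,358; $5,746; $5,021; $5,022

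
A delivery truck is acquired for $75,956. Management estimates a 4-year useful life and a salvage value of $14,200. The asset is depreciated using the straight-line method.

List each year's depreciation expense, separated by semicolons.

Depreciable base = $75,956 − $14,200 = $61,756.
Annual expense = $61,756 / 4 = $15,439.
End of year 1: book value $60,517.
End of year 2: book value $45,078.
End of year 3: book value $29,639.
End of year 4: book value $14,200.

$15,439; $15,439; $15,439; $15,439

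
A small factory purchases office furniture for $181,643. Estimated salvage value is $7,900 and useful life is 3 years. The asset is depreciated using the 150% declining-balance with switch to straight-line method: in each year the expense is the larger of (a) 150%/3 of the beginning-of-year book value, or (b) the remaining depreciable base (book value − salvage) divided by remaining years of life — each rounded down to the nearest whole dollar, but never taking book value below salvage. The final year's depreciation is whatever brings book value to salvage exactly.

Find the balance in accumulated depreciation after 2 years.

Depreciable base = $181,643 − $7,900 = $173,743.
Year 1: DB = ⌊$181,643 × 150%/3⌋ = $90,821; SL = ⌊$173,743/3⌋ = $57,914 → take DB $90,821. Book value $90,822.
Year 2: DB = ⌊$90,822 × 150%/3⌋ = $45,411; SL = ⌊$82,922/2⌋ = $41,461 → take DB $45,411. Book value $45,411.
Accumulated through year 2 = $181,643 − $45,411 = $136,232.

$136,232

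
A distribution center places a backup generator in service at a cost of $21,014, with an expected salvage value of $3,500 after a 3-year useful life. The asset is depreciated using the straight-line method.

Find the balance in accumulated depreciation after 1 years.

$5,838

Depreciable base = $21,014 − $3,500 = $17,514.
Annual expense = $17,514 / 3 = $5,838.
End of year 1: book value $15,176.
Accumulated through year 1 = $21,014 − $15,176 = $5,838.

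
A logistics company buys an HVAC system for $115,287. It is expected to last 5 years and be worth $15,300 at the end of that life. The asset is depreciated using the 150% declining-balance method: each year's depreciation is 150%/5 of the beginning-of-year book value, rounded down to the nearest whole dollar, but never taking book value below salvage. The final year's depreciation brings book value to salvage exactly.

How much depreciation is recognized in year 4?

$11,863

Depreciable base = $115,287 − $15,300 = $99,987.
Year 1: ⌊$115,287 × 150%/5⌋ = $34,586. Book value $80,701.
Year 2: ⌊$80,701 × 150%/5⌋ = $24,210. Book value $56,491.
Year 3: ⌊$56,491 × 150%/5⌋ = $16,947. Book value $39,544.
Year 4: ⌊$39,544 × 150%/5⌋ = $11,863. Book value $27,681.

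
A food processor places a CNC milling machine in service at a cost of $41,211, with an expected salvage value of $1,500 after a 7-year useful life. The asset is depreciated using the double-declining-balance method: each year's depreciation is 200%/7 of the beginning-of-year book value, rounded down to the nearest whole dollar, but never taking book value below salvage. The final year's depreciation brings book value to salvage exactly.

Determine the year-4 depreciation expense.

Depreciable base = $41,211 − $1,500 = $39,711.
Year 1: ⌊$41,211 × 200%/7⌋ = $11,774. Book value $29,437.
Year 2: ⌊$29,437 × 200%/7⌋ = $8,410. Book value $21,027.
Year 3: ⌊$21,027 × 200%/7⌋ = $6,007. Book value $15,020.
Year 4: ⌊$15,020 × 200%/7⌋ = $4,291. Book value $10,729.

$4,291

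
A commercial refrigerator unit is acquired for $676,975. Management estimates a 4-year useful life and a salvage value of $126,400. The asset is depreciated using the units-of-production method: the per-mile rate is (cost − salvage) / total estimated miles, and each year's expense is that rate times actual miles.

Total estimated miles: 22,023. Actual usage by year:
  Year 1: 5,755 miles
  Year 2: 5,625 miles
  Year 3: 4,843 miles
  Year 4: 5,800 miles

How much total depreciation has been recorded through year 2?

Depreciable base = $676,975 − $126,400 = $550,575.
Rate = $550,575 / 22,023 miles = $25 per mile.
Year 1: 5,755 × $25 = $143,875. Book value $533,100.
Year 2: 5,625 × $25 = $140,625. Book value $392,475.
Accumulated through year 2 = $676,975 − $392,475 = $284,500.

$284,500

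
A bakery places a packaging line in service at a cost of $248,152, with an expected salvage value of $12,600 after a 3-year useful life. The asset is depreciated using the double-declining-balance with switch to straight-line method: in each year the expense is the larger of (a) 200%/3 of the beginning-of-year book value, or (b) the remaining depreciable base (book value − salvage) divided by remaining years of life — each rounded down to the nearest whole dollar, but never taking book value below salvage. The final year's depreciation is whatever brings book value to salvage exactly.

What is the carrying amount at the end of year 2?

$27,573

Depreciable base = $248,152 − $12,600 = $235,552.
Year 1: DB = ⌊$248,152 × 200%/3⌋ = $165,434; SL = ⌊$235,552/3⌋ = $78,517 → take DB $165,434. Book value $82,718.
Year 2: DB = ⌊$82,718 × 200%/3⌋ = $55,145; SL = ⌊$70,118/2⌋ = $35,059 → take DB $55,145. Book value $27,573.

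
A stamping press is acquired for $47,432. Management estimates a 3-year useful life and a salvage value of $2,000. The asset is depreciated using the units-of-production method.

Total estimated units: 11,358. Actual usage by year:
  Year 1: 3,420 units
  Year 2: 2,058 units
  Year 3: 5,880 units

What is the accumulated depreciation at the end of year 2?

Depreciable base = $47,432 − $2,000 = $45,432.
Rate = $45,432 / 11,358 units = $4 per unit.
Year 1: 3,420 × $4 = $13,680. Book value $33,752.
Year 2: 2,058 × $4 = $8,232. Book value $25,520.
Accumulated through year 2 = $47,432 − $25,520 = $21,912.

$21,912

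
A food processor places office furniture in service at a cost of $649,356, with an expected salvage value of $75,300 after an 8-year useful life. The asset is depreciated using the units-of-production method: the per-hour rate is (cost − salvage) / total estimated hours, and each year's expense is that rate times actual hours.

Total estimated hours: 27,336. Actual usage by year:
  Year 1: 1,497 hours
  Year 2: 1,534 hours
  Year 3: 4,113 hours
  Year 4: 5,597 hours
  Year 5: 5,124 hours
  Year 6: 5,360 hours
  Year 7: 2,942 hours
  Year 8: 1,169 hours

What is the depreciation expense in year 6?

$112,560

Depreciable base = $649,356 − $75,300 = $574,056.
Rate = $574,056 / 27,336 hours = $21 per hour.
Year 1: 1,497 × $21 = $31,437. Book value $617,919.
Year 2: 1,534 × $21 = $32,214. Book value $585,705.
Year 3: 4,113 × $21 = $86,373. Book value $499,332.
Year 4: 5,597 × $21 = $117,537. Book value $381,795.
Year 5: 5,124 × $21 = $107,604. Book value $274,191.
Year 6: 5,360 × $21 = $112,560. Book value $161,631.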